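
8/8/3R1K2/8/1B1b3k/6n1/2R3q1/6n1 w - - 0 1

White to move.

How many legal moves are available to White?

White to move; king on f6.
In check: yes, from the black bishop on d4.
Legal moves: Kf7, Ke7, Kg6, Ke6, Rxd4+.
Count: 5.

5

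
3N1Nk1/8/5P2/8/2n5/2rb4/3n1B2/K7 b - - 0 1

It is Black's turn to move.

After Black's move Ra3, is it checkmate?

yes

After Ra3: white king on a1; in check: yes, from the black rook on a3.
King squares — b1: attacked by Nd2; a2: attacked by Ra3; b2: attacked by Nc4.
White has no legal moves → checkmate.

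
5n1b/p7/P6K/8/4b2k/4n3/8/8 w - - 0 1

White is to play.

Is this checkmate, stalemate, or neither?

stalemate

White to move; white king on h6.
In check: no.
King squares — g5: attacked by Kh4; h5: attacked by Kh4; g6: attacked by Be4; g7: attacked by Bh8; h7: attacked by Be4.
Legal moves for White: none.
Not in check and no legal moves → stalemate.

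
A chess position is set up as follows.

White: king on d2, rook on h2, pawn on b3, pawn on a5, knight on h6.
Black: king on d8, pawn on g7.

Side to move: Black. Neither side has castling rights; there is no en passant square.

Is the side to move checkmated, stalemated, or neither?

neither

Black to move; black king on d8.
In check: no.
Legal moves for Black: Ke8, Kc8, Ke7, Kd7, Kc7, gxh6, g6, g5.
Black has 8 legal moves and is not in check → neither.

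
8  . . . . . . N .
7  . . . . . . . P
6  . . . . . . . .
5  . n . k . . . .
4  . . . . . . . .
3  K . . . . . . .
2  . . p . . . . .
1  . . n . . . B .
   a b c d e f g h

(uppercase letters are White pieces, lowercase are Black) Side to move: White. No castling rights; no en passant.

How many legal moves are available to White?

White to move; king on a3.
In check: yes, from the black knight on b5.
Legal moves: Kb4, Ka4, Kb2.
Count: 3.

3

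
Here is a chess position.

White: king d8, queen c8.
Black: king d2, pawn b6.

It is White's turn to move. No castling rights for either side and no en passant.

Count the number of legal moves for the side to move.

White to move; king on d8.
In check: no.
Legal moves: Ke8, Ke7, Kd7, Kc7, Qb8, Qa8, Qd7+, Qc7, Qb7, Qe6, Qc6, Qa6, Qf5, Qc5, Qg4, Qc4, Qh3, Qc3+, Qc2+, Qc1+.
Count: 20.

20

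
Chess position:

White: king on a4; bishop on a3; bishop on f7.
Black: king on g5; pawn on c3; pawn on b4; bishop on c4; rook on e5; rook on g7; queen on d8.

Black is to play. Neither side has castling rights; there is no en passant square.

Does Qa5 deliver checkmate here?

yes

After Qa5: white king on a4; in check: yes, from the black queen on a5.
King squares — a3: own bishop; b3: attacked by Bc4; b4: attacked by Qa5; a5: attacked by Re5; b5: attacked by Bc4.
White has no legal moves → checkmate.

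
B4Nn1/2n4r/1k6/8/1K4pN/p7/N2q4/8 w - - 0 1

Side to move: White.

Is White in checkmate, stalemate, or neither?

White to move; white king on b4.
In check: yes, from the black queen on d2.
Legal moves for White: Kc4, Ka4, Kb3, Kxa3, Nc3.
White is in check but has 5 legal moves → neither.

neither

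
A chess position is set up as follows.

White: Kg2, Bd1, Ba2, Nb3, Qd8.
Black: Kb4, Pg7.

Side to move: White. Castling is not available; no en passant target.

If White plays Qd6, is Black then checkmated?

no

After Qd6: black king on b4; in check: yes, from the white queen on d6.
Black has 4 legal replies: Kb5, Kc4, Ka4, Kc3.
In check but a legal move exists → not checkmate.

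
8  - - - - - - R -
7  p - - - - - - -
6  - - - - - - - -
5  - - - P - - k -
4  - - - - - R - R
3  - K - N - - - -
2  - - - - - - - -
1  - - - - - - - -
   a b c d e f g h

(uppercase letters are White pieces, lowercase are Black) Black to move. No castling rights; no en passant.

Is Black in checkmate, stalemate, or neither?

Black to move; black king on g5.
In check: yes, from the white rook on g8.
King squares — f4: attacked by Nd3; g4: attacked by Rf4; h4: attacked by Rf4; f5: attacked by Rf4; h5: attacked by Rh4; f6: attacked by Rf4; g6: attacked by Rg8; h6: attacked by Rh4.
Legal moves for Black: none.
In check with no legal moves → checkmate.

checkmate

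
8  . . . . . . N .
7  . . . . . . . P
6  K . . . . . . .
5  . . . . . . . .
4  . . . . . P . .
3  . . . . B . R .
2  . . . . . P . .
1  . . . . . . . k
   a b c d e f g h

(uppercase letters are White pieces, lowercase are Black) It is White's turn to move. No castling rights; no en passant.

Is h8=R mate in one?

After h8=R: black king on h1; in check: yes, from the white rook on h8.
King squares — g1: attacked by Rg3; g2: attacked by Rg3; h2: attacked by Rh8.
Black has no legal moves → checkmate.

yes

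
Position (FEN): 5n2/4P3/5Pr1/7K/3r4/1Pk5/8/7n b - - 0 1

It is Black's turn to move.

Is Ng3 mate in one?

yes

After Ng3: white king on h5; in check: yes, from the black knight on g3.
King squares — g4: attacked by Rd4; h4: attacked by Rd4; g5: attacked by Rg6; g6: attacked by Nf8; h6: attacked by Rg6.
White has no legal moves → checkmate.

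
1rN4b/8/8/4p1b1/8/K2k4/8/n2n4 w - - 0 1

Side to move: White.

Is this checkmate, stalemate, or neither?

White to move; white king on a3.
In check: no.
Legal moves for White: Ne7, Na7, Nd6, Nb6, Ka4, Ka2.
White has 6 legal moves and is not in check → neither.

neither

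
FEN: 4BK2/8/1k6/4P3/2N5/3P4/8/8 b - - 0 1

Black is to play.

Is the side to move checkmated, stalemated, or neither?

neither

Black to move; black king on b6.
In check: yes, from the white knight on c4.
King squares — a5: attacked by Nc4; b5: attacked by Be8; c5: available; a6: available; c6: attacked by Be8; a7: available; b7: available; c7: available.
Legal moves for Black: Kc7, Kb7, Ka7, Ka6, Kc5.
Black is in check but has 5 legal moves → neither.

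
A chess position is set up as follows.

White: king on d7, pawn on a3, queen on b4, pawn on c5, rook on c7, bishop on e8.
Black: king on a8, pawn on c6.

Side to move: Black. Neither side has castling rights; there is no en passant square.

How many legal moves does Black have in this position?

0

Black to move; king on a8.
In check: no.
Legal moves: none.
Count: 0.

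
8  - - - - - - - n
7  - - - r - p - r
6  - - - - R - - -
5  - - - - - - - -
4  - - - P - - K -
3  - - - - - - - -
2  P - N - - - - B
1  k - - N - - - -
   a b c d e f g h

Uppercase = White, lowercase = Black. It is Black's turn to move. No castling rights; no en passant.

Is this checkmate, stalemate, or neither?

neither

Black to move; black king on a1.
In check: yes, from the white knight on c2.
Legal moves for Black: Kxa2, Kb1.
Black is in check but has 2 legal moves → neither.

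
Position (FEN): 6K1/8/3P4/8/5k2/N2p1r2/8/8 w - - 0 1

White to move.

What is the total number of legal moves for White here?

10

White to move; king on g8.
In check: no.
Legal moves: Kh8, Kf8, Kh7, Kg7, Kf7, Nb5, Nc4, Nc2, Nb1, d7.
Count: 10.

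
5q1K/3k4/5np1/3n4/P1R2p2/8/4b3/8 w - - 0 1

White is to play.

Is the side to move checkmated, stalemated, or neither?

White to move; white king on h8.
In check: yes, from the black queen on f8.
King squares — g7: attacked by Qf8; h7: attacked by Nf6; g8: attacked by Nf6.
Legal moves for White: none.
In check with no legal moves → checkmate.

checkmate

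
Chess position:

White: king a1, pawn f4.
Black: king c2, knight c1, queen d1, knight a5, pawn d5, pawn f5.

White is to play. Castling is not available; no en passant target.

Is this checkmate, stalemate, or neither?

stalemate

White to move; white king on a1.
In check: no.
King squares — b1: attacked by Kc2; a2: attacked by Nc1; b2: attacked by Kc2.
Legal moves for White: none.
Not in check and no legal moves → stalemate.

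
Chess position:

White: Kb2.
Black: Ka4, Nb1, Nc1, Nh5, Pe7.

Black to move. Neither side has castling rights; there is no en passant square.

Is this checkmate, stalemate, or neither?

neither

Black to move; black king on a4.
In check: no.
Legal moves for Black: Ng7, Nf6, Nf4, Ng3, Kb5, Ka5, Kb4, Nd3+, Nb3, Ne2, Na2, Nc3, Na3, Nd2, e6, e5.
Black has 16 legal moves and is not in check → neither.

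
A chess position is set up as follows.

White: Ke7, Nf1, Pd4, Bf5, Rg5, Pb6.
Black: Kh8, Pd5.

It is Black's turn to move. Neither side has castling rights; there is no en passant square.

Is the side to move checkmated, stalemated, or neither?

Black to move; black king on h8.
In check: no.
King squares — g7: attacked by Rg5; h7: attacked by Bf5; g8: attacked by Rg5.
Legal moves for Black: none.
Not in check and no legal moves → stalemate.

stalemate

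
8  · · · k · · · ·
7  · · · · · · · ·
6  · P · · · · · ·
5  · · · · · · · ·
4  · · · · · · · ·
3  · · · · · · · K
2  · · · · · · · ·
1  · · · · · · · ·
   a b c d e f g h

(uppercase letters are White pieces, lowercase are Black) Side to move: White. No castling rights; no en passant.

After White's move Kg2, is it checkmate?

no

After Kg2: black king on d8; in check: no.
Black is not in check, so this cannot be checkmate.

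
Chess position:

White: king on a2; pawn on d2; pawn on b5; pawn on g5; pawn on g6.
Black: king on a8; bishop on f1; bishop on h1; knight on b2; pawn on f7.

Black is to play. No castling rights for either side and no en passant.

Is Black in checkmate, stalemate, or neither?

neither

Black to move; black king on a8.
In check: no.
Legal moves for Black include: Kb8, Kb7, Ka7, Nc4, Na4, Nd3, Nd1, Bb7, Bc6, Bd5+, Be4, Bf3, Bhg2, Bxb5, Bc4+, Bh3, Bd3, Bfg2, ... (list truncated; more exist).
Black has legal moves and is not in check → neither.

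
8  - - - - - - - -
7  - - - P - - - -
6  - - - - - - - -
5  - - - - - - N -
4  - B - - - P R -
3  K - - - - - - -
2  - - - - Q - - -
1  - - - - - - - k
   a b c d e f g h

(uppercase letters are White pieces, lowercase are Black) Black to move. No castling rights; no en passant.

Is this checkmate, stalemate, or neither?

Black to move; black king on h1.
In check: no.
King squares — g1: attacked by Rg4; g2: attacked by Qe2; h2: attacked by Qe2.
Legal moves for Black: none.
Not in check and no legal moves → stalemate.

stalemate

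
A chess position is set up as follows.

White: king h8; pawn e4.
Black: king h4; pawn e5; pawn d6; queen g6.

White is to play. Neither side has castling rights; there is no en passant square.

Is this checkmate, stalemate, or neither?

stalemate

White to move; white king on h8.
In check: no.
King squares — g7: attacked by Qg6; h7: attacked by Qg6; g8: attacked by Qg6.
Legal moves for White: none.
Not in check and no legal moves → stalemate.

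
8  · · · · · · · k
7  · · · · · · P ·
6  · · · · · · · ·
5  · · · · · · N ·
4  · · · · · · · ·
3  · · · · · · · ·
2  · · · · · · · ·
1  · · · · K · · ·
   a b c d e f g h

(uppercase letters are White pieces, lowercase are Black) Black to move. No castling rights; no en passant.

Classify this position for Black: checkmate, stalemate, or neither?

neither

Black to move; black king on h8.
In check: yes, from the white pawn on g7.
Legal moves for Black: Kg8, Kxg7.
Black is in check but has 2 legal moves → neither.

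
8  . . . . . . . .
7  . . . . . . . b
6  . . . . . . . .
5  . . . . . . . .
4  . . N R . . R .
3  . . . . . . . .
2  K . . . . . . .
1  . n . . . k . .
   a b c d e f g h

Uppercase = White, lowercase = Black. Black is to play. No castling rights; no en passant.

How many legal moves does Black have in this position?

Black to move; king on f1.
In check: no.
Legal moves: Bg8, Bg6, Bf5, Be4, Bd3, Bc2, Kf2, Ke2, Ke1, Nc3+, Na3, Nd2.
Count: 12.

12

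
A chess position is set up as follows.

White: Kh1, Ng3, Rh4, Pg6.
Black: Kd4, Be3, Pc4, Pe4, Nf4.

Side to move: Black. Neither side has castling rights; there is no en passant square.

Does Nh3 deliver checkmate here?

After Nh3: white king on h1; in check: no.
White is not in check, so this cannot be checkmate.

no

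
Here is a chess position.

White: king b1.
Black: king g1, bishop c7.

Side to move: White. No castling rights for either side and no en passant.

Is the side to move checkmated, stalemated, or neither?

neither

White to move; white king on b1.
In check: no.
Legal moves for White: Kc2, Kb2, Ka2, Kc1, Ka1.
White has 5 legal moves and is not in check → neither.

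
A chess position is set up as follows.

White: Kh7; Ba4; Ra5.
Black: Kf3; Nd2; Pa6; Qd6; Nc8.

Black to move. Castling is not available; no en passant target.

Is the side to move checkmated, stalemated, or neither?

neither

Black to move; black king on f3.
In check: no.
Legal moves for Black include: Ne7, Na7, Nb6, Qf8, Qd8, Qb8, Qe7+, Qd7+, Qc7+, Qh6+, Qg6+, Qf6, Qe6, Qc6, Qb6, Qe5, Qd5, Qc5, ... (list truncated; more exist).
Black has legal moves and is not in check → neither.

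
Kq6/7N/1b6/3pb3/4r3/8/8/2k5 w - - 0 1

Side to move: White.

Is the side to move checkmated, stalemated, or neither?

White to move; white king on a8.
In check: yes, from the black queen on b8.
King squares — a7: attacked by Bb6; b7: attacked by Qb8; b8: attacked by Be5.
Legal moves for White: none.
In check with no legal moves → checkmate.

checkmate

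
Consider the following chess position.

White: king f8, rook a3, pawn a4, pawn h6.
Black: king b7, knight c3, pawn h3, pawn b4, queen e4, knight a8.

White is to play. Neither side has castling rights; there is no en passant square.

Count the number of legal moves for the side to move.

White to move; king on f8.
In check: no.
Legal moves: Kg8, Kg7, Kf7, Rxc3, Rb3, Ra2, Ra1, h7, a5.
Count: 9.

9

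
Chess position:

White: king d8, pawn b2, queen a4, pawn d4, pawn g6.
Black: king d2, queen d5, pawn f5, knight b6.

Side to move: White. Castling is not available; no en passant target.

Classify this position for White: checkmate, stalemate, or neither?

neither

White to move; white king on d8.
In check: yes, from the black queen on d5.
Legal moves for White: Ke8, Ke7, Kc7, Qd7.
White is in check but has 4 legal moves → neither.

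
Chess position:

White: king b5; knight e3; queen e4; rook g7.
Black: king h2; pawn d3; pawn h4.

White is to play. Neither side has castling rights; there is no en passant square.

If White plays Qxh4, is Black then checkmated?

yes

After Qxh4: black king on h2; in check: yes, from the white queen on h4.
King squares — g1: attacked by Rg7; h1: attacked by Qh4; g2: attacked by Ne3; g3: attacked by Qh4; h3: attacked by Qh4.
Black has no legal moves → checkmate.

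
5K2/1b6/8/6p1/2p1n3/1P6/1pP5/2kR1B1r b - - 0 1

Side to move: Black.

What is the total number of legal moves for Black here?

Black to move; king on c1.
In check: yes, from the white rook on d1.
Legal moves: Kxc2, Kxd1.
Count: 2.

2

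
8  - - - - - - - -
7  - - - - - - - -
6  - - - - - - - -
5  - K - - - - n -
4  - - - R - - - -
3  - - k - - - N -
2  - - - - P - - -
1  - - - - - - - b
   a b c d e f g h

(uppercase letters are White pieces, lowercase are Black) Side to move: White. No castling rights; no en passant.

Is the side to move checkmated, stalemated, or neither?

neither

White to move; white king on b5.
In check: no.
Legal moves for White include: Kb6, Ka6, Kc5, Ka5, Ka4, Rd8, Rd7, Rd6, Rd5, Rh4, Rg4, Rf4, Re4, Rc4+, Rb4, Ra4, Rd3+, Rd2, ... (list truncated; more exist).
White has legal moves and is not in check → neither.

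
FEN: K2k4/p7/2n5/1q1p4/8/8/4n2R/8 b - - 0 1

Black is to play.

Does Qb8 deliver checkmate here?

After Qb8: white king on a8; in check: yes, from the black queen on b8.
King squares — a7: attacked by Nc6; b7: attacked by Qb8; b8: attacked by Nc6.
White has no legal moves → checkmate.

yes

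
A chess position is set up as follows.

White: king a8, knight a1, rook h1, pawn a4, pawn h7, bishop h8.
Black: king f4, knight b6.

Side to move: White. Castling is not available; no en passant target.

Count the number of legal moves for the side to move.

White to move; king on a8.
In check: yes, from the black knight on b6.
Legal moves: Kb8, Kb7, Ka7.
Count: 3.

3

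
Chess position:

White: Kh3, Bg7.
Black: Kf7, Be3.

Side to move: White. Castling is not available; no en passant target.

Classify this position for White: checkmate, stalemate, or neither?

neither

White to move; white king on h3.
In check: no.
Legal moves for White: Bh8, Bf8, Bh6, Bf6, Be5, Bd4, Bc3, Bb2, Ba1, Kh4, Kg4, Kg3, Kh2, Kg2.
White has 14 legal moves and is not in check → neither.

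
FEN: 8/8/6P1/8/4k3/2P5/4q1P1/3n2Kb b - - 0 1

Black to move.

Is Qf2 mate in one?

no

After Qf2: white king on g1; in check: yes, from the black queen on f2.
White has 2 legal replies: Kh2, Kxh1.
In check but a legal move exists → not checkmate.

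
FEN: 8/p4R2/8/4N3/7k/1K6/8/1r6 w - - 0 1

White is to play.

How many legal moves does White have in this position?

6

White to move; king on b3.
In check: yes, from the black rook on b1.
Legal moves: Kc4, Ka4, Kc3, Ka3, Kc2, Ka2.
Count: 6.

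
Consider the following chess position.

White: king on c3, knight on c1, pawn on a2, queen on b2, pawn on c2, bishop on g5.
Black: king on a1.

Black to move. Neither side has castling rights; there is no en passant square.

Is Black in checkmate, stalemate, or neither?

Black to move; black king on a1.
In check: yes, from the white queen on b2.
King squares — b1: attacked by Qb2; a2: attacked by Nc1; b2: attacked by Kc3.
Legal moves for Black: none.
In check with no legal moves → checkmate.

checkmate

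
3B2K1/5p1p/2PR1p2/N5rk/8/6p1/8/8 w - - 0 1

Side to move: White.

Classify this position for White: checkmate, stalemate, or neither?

White to move; white king on g8.
In check: yes, from the black rook on g5.
King squares — f7: available; g7: attacked by Rg5; h7: available; f8: available; h8: available.
Legal moves for White: Kh8, Kf8, Kxh7, Kxf7.
White is in check but has 4 legal moves → neither.

neither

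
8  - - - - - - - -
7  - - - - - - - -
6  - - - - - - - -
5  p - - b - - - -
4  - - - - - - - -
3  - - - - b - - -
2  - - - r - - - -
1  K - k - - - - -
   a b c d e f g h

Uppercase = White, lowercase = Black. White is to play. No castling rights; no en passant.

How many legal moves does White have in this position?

0

White to move; king on a1.
In check: no.
Legal moves: none.
Count: 0.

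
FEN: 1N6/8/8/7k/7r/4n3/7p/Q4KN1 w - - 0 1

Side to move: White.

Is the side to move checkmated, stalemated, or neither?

White to move; white king on f1.
In check: yes, from the black knight on e3.
Legal moves for White: Kf2, Ke2, Ke1.
White is in check but has 3 legal moves → neither.

neither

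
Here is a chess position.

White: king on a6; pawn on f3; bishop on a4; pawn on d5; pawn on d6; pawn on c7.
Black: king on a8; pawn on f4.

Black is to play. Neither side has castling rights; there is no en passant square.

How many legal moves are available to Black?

0

Black to move; king on a8.
In check: no.
Legal moves: none.
Count: 0.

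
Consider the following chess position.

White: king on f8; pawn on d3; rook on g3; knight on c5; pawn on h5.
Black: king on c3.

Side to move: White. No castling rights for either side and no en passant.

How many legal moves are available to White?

24

White to move; king on f8.
In check: no.
Legal moves: Kg8, Ke8, Kg7, Kf7, Ke7, Nd7, Nb7, Ne6, Na6, Ne4+, Na4+, Nb3, Rg8, Rg7, Rg6, Rg5, Rg4, Rh3, Rf3, Re3, Rg2, Rg1, h6, d4+.
Count: 24.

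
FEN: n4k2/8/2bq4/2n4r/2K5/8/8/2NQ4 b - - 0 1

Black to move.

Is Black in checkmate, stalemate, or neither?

Black to move; black king on f8.
In check: no.
Legal moves for Black include: Kg8, Ke8, Kg7, Kf7, Ke7, Nc7, Nb6+, Qd8, Qb8, Qe7, Qd7, Qc7, Qh6, Qg6, Qf6, Qe6+, Qe5, Qd5+, ... (list truncated; more exist).
Black has legal moves and is not in check → neither.

neither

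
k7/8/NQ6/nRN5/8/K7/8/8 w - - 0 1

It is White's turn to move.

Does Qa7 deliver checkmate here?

no

After Qa7: black king on a8; in check: yes, from the white queen on a7.
Black has 1 legal reply: Kxa7.
In check but a legal move exists → not checkmate.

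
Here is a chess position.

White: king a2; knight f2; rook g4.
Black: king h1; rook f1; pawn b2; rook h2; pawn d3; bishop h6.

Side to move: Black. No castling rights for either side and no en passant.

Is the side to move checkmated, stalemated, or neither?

Black to move; black king on h1.
In check: yes, from the white knight on f2.
Legal moves for Black: Rhxf2, Rfxf2.
Black is in check but has 2 legal moves → neither.

neither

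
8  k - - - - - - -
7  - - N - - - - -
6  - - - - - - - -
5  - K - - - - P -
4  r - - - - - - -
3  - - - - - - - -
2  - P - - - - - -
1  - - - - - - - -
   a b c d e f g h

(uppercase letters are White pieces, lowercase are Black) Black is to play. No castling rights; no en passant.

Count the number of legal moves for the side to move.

3

Black to move; king on a8.
In check: yes, from the white knight on c7.
Legal moves: Kb8, Kb7, Ka7.
Count: 3.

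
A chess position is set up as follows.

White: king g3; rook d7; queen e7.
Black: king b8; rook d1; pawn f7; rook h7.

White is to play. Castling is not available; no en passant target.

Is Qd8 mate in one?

yes

After Qd8: black king on b8; in check: yes, from the white queen on d8.
King squares — a7: attacked by Rd7; b7: attacked by Rd7; c7: attacked by Rd7; a8: attacked by Qd8; c8: attacked by Qd8.
Black has no legal moves → checkmate.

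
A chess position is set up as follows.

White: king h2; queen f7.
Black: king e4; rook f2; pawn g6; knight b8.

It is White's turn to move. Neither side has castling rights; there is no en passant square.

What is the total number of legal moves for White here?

5

White to move; king on h2.
In check: yes, from the black rook on f2.
Legal moves: Kh3, Kg3, Kh1, Kg1, Qxf2.
Count: 5.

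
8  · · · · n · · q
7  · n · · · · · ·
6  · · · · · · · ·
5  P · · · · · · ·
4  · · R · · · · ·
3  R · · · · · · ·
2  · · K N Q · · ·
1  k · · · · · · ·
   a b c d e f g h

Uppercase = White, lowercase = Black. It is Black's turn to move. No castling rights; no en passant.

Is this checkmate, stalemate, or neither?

Black to move; black king on a1.
In check: yes, from the white rook on a3.
King squares — b1: attacked by Kc2; a2: attacked by Ra3; b2: attacked by Kc2.
Legal moves for Black: none.
In check with no legal moves → checkmate.

checkmate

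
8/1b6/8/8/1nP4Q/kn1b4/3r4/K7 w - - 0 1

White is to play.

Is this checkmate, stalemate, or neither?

checkmate

White to move; white king on a1.
In check: yes, from the black knight on b3.
King squares — b1: attacked by Bd3; a2: attacked by Rd2; b2: attacked by Rd2.
Legal moves for White: none.
In check with no legal moves → checkmate.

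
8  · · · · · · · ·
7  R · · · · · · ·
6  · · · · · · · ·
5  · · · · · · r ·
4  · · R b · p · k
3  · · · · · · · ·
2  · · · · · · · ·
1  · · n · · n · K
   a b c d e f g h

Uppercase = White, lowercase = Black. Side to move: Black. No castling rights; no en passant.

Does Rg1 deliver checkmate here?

yes

After Rg1: white king on h1; in check: yes, from the black rook on g1.
King squares — g1: attacked by Bd4; g2: attacked by Rg1; h2: attacked by Nf1.
White has no legal moves → checkmate.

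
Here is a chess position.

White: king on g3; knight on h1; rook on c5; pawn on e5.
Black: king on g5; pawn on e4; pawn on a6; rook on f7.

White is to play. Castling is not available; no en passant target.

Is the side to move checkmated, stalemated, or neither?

neither

White to move; white king on g3.
In check: no.
Legal moves for White: Rc8, Rc7, Rc6, Rd5, Rb5, Ra5, Rc4, Rc3, Rc2, Rc1, Kh3, Kh2, Kg2, Nf2, e6+.
White has 15 legal moves and is not in check → neither.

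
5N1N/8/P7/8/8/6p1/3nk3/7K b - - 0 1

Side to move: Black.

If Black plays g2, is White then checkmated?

no

After g2: white king on h1; in check: yes, from the black pawn on g2.
White has 3 legal replies: Kh2, Kxg2, Kg1.
In check but a legal move exists → not checkmate.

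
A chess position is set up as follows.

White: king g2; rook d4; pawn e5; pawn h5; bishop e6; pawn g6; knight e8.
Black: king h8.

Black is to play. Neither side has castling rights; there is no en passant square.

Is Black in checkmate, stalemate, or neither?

stalemate

Black to move; black king on h8.
In check: no.
King squares — g7: attacked by Ne8; h7: attacked by Pg6; g8: attacked by Be6.
Legal moves for Black: none.
Not in check and no legal moves → stalemate.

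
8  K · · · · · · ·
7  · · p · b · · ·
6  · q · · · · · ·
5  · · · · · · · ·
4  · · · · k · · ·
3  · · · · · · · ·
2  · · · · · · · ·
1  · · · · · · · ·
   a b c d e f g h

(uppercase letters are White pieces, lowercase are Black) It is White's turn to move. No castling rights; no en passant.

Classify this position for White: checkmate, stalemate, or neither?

stalemate

White to move; white king on a8.
In check: no.
King squares — a7: attacked by Qb6; b7: attacked by Qb6; b8: attacked by Qb6.
Legal moves for White: none.
Not in check and no legal moves → stalemate.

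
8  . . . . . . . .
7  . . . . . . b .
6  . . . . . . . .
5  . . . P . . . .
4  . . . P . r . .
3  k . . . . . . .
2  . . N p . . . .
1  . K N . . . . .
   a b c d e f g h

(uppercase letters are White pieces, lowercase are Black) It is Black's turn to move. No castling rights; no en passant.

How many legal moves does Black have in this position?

1

Black to move; king on a3.
In check: yes, from the white knight on c2.
Legal moves: Ka4.
Count: 1.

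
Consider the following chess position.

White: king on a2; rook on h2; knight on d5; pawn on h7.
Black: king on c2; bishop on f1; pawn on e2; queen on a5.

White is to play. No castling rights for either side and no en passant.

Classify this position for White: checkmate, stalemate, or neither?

checkmate

White to move; white king on a2.
In check: yes, from the black queen on a5.
King squares — a1: attacked by Qa5; b1: attacked by Kc2; b2: attacked by Kc2; a3: attacked by Qa5; b3: attacked by Kc2.
Legal moves for White: none.
In check with no legal moves → checkmate.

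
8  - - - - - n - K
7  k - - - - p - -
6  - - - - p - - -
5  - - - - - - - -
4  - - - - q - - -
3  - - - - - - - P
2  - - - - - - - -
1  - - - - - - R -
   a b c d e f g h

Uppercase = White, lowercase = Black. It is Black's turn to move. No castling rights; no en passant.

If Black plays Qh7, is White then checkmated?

yes

After Qh7: white king on h8; in check: yes, from the black queen on h7.
King squares — g7: attacked by Qh7; h7: attacked by Nf8; g8: attacked by Qh7.
White has no legal moves → checkmate.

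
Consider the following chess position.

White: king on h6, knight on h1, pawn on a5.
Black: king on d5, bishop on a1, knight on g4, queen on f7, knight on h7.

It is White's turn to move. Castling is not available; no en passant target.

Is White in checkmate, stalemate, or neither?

checkmate

White to move; white king on h6.
In check: yes, from the black knight on g4.
King squares — g5: attacked by Nh7; h5: attacked by Qf7; g6: attacked by Qf7; g7: attacked by Ba1; h7: attacked by Qf7.
Legal moves for White: none.
In check with no legal moves → checkmate.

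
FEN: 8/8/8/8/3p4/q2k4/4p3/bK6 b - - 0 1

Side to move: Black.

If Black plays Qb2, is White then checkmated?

After Qb2: white king on b1; in check: yes, from the black queen on b2.
King squares — a1: attacked by Qb2; c1: attacked by Qb2; a2: attacked by Qb2; b2: attacked by Ba1; c2: attacked by Qb2.
White has no legal moves → checkmate.

yes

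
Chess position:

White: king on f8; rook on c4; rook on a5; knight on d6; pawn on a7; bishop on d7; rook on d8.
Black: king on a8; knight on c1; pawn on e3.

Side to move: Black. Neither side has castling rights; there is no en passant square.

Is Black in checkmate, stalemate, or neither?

Black to move; black king on a8.
In check: yes, from the white rook on d8.
King squares — a7: attacked by Ra5; b7: attacked by Nd6; b8: attacked by Pa7.
Legal moves for Black: none.
In check with no legal moves → checkmate.

checkmate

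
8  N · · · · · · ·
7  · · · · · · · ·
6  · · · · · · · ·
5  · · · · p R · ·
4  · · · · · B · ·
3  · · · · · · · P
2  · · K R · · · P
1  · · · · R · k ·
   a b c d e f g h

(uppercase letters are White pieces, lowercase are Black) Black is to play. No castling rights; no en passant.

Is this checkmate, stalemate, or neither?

checkmate

Black to move; black king on g1.
In check: yes, from the white rook on e1.
King squares — f1: attacked by Re1; h1: attacked by Re1; f2: attacked by Rd2; g2: attacked by Rd2; h2: attacked by Rd2.
Legal moves for Black: none.
In check with no legal moves → checkmate.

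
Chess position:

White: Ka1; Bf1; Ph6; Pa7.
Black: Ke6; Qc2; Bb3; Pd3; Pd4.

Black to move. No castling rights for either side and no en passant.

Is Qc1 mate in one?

After Qc1: white king on a1; in check: yes, from the black queen on c1.
King squares — b1: attacked by Qc1; a2: attacked by Bb3; b2: attacked by Qc1.
White has no legal moves → checkmate.

yes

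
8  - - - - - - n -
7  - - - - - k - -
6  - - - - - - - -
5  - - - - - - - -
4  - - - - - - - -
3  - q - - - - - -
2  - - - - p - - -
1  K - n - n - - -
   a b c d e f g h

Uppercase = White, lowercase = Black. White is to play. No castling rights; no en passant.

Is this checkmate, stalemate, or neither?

White to move; white king on a1.
In check: no.
King squares — b1: attacked by Qb3; a2: attacked by Nc1; b2: attacked by Qb3.
Legal moves for White: none.
Not in check and no legal moves → stalemate.

stalemate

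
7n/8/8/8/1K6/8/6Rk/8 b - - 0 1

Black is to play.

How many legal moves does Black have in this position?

3

Black to move; king on h2.
In check: yes, from the white rook on g2.
Legal moves: Kh3, Kxg2, Kh1.
Count: 3.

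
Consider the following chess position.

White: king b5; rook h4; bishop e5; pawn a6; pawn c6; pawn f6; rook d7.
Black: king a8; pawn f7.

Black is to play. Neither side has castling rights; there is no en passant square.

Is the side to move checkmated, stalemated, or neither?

Black to move; black king on a8.
In check: no.
King squares — a7: attacked by Rd7; b7: attacked by Pa6; b8: attacked by Be5.
Legal moves for Black: none.
Not in check and no legal moves → stalemate.

stalemate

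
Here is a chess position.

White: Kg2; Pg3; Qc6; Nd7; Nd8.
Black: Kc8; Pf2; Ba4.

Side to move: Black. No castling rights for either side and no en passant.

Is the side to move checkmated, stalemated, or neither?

Black to move; black king on c8.
In check: yes, from the white queen on c6.
King squares — b7: attacked by Qc6; c7: attacked by Qc6; d7: attacked by Qc6; b8: attacked by Nd7; d8: available.
Legal moves for Black: Kxd8, Bxc6+.
Black is in check but has 2 legal moves → neither.

neither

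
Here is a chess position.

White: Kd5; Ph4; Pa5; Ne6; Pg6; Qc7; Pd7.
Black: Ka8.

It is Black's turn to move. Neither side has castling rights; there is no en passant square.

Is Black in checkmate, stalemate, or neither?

stalemate

Black to move; black king on a8.
In check: no.
King squares — a7: attacked by Qc7; b7: attacked by Qc7; b8: attacked by Qc7.
Legal moves for Black: none.
Not in check and no legal moves → stalemate.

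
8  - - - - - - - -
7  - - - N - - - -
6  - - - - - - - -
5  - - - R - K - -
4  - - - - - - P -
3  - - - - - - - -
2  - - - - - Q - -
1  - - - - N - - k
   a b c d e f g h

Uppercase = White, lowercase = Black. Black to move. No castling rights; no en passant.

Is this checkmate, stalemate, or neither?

stalemate

Black to move; black king on h1.
In check: no.
King squares — g1: attacked by Qf2; g2: attacked by Ne1; h2: attacked by Qf2.
Legal moves for Black: none.
Not in check and no legal moves → stalemate.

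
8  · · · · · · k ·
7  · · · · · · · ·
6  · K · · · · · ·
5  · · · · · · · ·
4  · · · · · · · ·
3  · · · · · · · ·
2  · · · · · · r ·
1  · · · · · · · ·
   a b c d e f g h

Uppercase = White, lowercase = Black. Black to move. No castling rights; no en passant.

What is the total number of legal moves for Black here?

18

Black to move; king on g8.
In check: no.
Legal moves: Kh8, Kf8, Kh7, Kg7, Kf7, Rg7, Rg6+, Rg5, Rg4, Rg3, Rh2, Rf2, Re2, Rd2, Rc2, Rb2+, Ra2, Rg1.
Count: 18.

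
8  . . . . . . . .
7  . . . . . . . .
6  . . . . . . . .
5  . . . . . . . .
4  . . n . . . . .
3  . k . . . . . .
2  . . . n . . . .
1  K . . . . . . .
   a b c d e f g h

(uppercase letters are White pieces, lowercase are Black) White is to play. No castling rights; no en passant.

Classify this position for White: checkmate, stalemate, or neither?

White to move; white king on a1.
In check: no.
King squares — b1: attacked by Nd2; a2: attacked by Kb3; b2: attacked by Kb3.
Legal moves for White: none.
Not in check and no legal moves → stalemate.

stalemate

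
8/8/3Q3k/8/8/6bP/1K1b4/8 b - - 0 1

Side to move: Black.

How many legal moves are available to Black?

5

Black to move; king on h6.
In check: yes, from the white queen on d6.
Legal moves: Kh7, Kg7, Kh5, Kg5, Bxd6.
Count: 5.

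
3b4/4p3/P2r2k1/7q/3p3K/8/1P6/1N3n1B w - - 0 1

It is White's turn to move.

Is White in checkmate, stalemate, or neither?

White to move; white king on h4.
In check: yes, from the black queen on h5.
King squares — g3: attacked by Nf1; h3: attacked by Qh5; g4: attacked by Qh5; g5: attacked by Qh5; h5: attacked by Kg6.
Legal moves for White: none.
In check with no legal moves → checkmate.

checkmate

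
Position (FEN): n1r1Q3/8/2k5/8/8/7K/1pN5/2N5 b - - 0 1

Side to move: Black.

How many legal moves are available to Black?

Black to move; king on c6.
In check: yes, from the white queen on e8.
Legal moves: Kc7, Kb7, Kd6, Kb6, Kd5, Kc5, Rxe8.
Count: 7.

7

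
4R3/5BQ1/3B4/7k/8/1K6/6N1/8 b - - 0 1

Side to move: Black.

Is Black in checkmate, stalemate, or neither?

checkmate

Black to move; black king on h5.
In check: yes, from the white bishop on f7.
King squares — g4: attacked by Qg7; h4: attacked by Ng2; g5: attacked by Qg7; g6: attacked by Bf7; h6: attacked by Qg7.
Legal moves for Black: none.
In check with no legal moves → checkmate.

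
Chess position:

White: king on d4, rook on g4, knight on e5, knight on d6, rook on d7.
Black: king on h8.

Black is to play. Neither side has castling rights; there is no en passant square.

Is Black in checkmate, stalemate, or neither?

Black to move; black king on h8.
In check: no.
King squares — g7: attacked by Rg4; h7: attacked by Rd7; g8: attacked by Rg4.
Legal moves for Black: none.
Not in check and no legal moves → stalemate.

stalemate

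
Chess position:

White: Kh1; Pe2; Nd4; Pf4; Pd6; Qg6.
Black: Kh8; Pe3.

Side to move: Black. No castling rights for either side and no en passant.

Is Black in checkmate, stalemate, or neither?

stalemate

Black to move; black king on h8.
In check: no.
King squares — g7: attacked by Qg6; h7: attacked by Qg6; g8: attacked by Qg6.
Legal moves for Black: none.
Not in check and no legal moves → stalemate.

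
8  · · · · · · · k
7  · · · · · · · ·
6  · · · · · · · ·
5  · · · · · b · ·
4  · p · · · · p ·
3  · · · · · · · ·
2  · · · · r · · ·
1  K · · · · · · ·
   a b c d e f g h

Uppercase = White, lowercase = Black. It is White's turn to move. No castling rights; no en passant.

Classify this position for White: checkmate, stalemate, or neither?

White to move; white king on a1.
In check: no.
King squares — b1: attacked by Bf5; a2: attacked by Re2; b2: attacked by Re2.
Legal moves for White: none.
Not in check and no legal moves → stalemate.

stalemate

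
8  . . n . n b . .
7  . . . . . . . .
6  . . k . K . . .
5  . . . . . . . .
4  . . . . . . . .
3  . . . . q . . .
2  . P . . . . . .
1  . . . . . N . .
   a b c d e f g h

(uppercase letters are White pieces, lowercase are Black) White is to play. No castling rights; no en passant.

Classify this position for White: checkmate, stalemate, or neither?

neither

White to move; white king on e6.
In check: yes, from the black queen on e3.
King squares — d5: attacked by Kc6; e5: attacked by Qe3; f5: available; d6: attacked by Kc6; f6: attacked by Ne8; d7: attacked by Kc6; e7: attacked by Qe3; f7: available.
Legal moves for White: Kf7, Kf5, Nxe3.
White is in check but has 3 legal moves → neither.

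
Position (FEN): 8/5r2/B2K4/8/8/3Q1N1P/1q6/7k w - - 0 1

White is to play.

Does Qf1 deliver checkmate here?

After Qf1: black king on h1; in check: yes, from the white queen on f1.
King squares — g1: attacked by Qf1; g2: attacked by Qf1; h2: attacked by Nf3.
Black has no legal moves → checkmate.

yes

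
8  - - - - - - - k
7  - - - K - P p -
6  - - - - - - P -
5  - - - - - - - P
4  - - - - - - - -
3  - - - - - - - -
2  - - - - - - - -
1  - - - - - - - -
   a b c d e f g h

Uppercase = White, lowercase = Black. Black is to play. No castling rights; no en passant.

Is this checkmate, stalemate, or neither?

Black to move; black king on h8.
In check: no.
King squares — g7: own pawn; h7: attacked by Pg6; g8: attacked by Pf7.
Legal moves for Black: none.
Not in check and no legal moves → stalemate.

stalemate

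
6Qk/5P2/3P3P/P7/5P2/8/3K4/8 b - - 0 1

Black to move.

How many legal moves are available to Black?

Black to move; king on h8.
In check: yes, from the white queen on g8.
Legal moves: none.
Count: 0.

0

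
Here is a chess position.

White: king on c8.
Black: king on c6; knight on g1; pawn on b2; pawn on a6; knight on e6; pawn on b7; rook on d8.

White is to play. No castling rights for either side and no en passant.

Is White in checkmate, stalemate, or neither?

White to move; white king on c8.
In check: yes, from the black rook on d8.
King squares — b7: attacked by Kc6; c7: attacked by Kc6; d7: attacked by Kc6; b8: attacked by Rd8; d8: attacked by Ne6.
Legal moves for White: none.
In check with no legal moves → checkmate.

checkmate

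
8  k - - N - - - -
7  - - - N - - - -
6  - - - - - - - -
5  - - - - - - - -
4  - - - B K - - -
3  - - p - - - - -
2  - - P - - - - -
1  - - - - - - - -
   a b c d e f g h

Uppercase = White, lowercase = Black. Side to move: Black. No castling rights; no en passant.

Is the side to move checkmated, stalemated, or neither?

stalemate

Black to move; black king on a8.
In check: no.
King squares — a7: attacked by Bd4; b7: attacked by Nd8; b8: attacked by Nd7.
Legal moves for Black: none.
Not in check and no legal moves → stalemate.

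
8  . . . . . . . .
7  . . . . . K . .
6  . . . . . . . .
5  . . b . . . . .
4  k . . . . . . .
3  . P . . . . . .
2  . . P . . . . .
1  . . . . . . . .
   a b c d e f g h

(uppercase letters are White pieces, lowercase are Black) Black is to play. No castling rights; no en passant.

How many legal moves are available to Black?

Black to move; king on a4.
In check: yes, from the white pawn on b3.
Legal moves: Kb5, Ka5, Kb4, Ka3.
Count: 4.

4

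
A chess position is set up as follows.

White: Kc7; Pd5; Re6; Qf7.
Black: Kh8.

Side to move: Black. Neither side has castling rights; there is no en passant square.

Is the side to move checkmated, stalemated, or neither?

Black to move; black king on h8.
In check: no.
King squares — g7: attacked by Qf7; h7: attacked by Qf7; g8: attacked by Qf7.
Legal moves for Black: none.
Not in check and no legal moves → stalemate.

stalemate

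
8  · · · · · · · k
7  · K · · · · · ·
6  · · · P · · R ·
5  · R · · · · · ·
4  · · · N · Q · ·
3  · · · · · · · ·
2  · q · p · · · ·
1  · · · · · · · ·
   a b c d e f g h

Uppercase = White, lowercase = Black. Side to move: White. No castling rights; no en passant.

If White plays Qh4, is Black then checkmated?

yes

After Qh4: black king on h8; in check: yes, from the white queen on h4.
King squares — g7: attacked by Rg6; h7: attacked by Qh4; g8: attacked by Rg6.
Black has no legal moves → checkmate.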